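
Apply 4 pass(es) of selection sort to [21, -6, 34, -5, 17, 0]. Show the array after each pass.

Pass 1: Select minimum -6 at index 1, swap -> [-6, 21, 34, -5, 17, 0]
Pass 2: Select minimum -5 at index 3, swap -> [-6, -5, 34, 21, 17, 0]
Pass 3: Select minimum 0 at index 5, swap -> [-6, -5, 0, 21, 17, 34]
Pass 4: Select minimum 17 at index 4, swap -> [-6, -5, 0, 17, 21, 34]


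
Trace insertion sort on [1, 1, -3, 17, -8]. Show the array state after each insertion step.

First element 1 is already 'sorted'
Insert 1: shifted 0 elements -> [1, 1, -3, 17, -8]
Insert -3: shifted 2 elements -> [-3, 1, 1, 17, -8]
Insert 17: shifted 0 elements -> [-3, 1, 1, 17, -8]
Insert -8: shifted 4 elements -> [-8, -3, 1, 1, 17]


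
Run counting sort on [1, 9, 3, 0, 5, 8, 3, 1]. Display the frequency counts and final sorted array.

Count array: [1, 2, 0, 2, 0, 1, 0, 0, 1, 1]
(count[i] = number of elements equal to i)
Cumulative count: [1, 3, 3, 5, 5, 6, 6, 6, 7, 8]
Sorted: [0, 1, 1, 3, 3, 5, 8, 9]


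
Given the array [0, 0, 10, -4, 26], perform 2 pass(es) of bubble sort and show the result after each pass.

After pass 1: [0, 0, -4, 10, 26] (1 swaps)
After pass 2: [0, -4, 0, 10, 26] (1 swaps)
Total swaps: 2


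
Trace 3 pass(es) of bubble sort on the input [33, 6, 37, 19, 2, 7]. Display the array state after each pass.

After pass 1: [6, 33, 19, 2, 7, 37] (4 swaps)
After pass 2: [6, 19, 2, 7, 33, 37] (3 swaps)
After pass 3: [6, 2, 7, 19, 33, 37] (2 swaps)
Total swaps: 9


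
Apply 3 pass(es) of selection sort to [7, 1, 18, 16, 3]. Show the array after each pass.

Pass 1: Select minimum 1 at index 1, swap -> [1, 7, 18, 16, 3]
Pass 2: Select minimum 3 at index 4, swap -> [1, 3, 18, 16, 7]
Pass 3: Select minimum 7 at index 4, swap -> [1, 3, 7, 16, 18]


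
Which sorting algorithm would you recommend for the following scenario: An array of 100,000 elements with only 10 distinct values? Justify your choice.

Best choice: 3-way quicksort or Counting sort
Reason: 3-way (Dutch national flag) partitioning groups every copy of the pivot together, so with only d=10 distinct keys quicksort finishes in O(n log d) expected time, which is effectively linear; counting sort runs in O(n + k) where k is the size of the key range (not the number of distinct values), so it is linear when the 10 values are integers drawn from a small known range


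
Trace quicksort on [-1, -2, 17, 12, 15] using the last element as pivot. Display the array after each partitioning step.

Partition 1: pivot=15 at index 3 -> [-1, -2, 12, 15, 17]
Partition 2: pivot=12 at index 2 -> [-1, -2, 12, 15, 17]
Partition 3: pivot=-2 at index 0 -> [-2, -1, 12, 15, 17]


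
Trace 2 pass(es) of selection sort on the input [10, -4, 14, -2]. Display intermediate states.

Pass 1: Select minimum -4 at index 1, swap -> [-4, 10, 14, -2]
Pass 2: Select minimum -2 at index 3, swap -> [-4, -2, 14, 10]


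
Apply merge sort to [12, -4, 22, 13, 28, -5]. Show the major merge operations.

Divide and conquer:
  Merge [-4] + [22] -> [-4, 22]
  Merge [12] + [-4, 22] -> [-4, 12, 22]
  Merge [28] + [-5] -> [-5, 28]
  Merge [13] + [-5, 28] -> [-5, 13, 28]
  Merge [-4, 12, 22] + [-5, 13, 28] -> [-5, -4, 12, 13, 22, 28]


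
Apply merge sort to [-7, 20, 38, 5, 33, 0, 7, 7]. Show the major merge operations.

Divide and conquer:
  Merge [-7] + [20] -> [-7, 20]
  Merge [38] + [5] -> [5, 38]
  Merge [-7, 20] + [5, 38] -> [-7, 5, 20, 38]
  Merge [33] + [0] -> [0, 33]
  Merge [7] + [7] -> [7, 7]
  Merge [0, 33] + [7, 7] -> [0, 7, 7, 33]
  Merge [-7, 5, 20, 38] + [0, 7, 7, 33] -> [-7, 0, 5, 7, 7, 20, 33, 38]


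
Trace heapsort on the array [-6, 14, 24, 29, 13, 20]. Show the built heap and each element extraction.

Build heap: [29, 14, 24, -6, 13, 20]
Extract 29: [24, 14, 20, -6, 13, 29]
Extract 24: [20, 14, 13, -6, 24, 29]
Extract 20: [14, -6, 13, 20, 24, 29]
Extract 14: [13, -6, 14, 20, 24, 29]
Extract 13: [-6, 13, 14, 20, 24, 29]


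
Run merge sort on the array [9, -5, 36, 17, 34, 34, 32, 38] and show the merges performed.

Divide and conquer:
  Merge [9] + [-5] -> [-5, 9]
  Merge [36] + [17] -> [17, 36]
  Merge [-5, 9] + [17, 36] -> [-5, 9, 17, 36]
  Merge [34] + [34] -> [34, 34]
  Merge [32] + [38] -> [32, 38]
  Merge [34, 34] + [32, 38] -> [32, 34, 34, 38]
  Merge [-5, 9, 17, 36] + [32, 34, 34, 38] -> [-5, 9, 17, 32, 34, 34, 36, 38]


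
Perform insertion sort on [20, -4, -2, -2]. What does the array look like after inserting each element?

First element 20 is already 'sorted'
Insert -4: shifted 1 elements -> [-4, 20, -2, -2]
Insert -2: shifted 1 elements -> [-4, -2, 20, -2]
Insert -2: shifted 1 elements -> [-4, -2, -2, 20]


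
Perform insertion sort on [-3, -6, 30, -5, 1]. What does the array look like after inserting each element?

First element -3 is already 'sorted'
Insert -6: shifted 1 elements -> [-6, -3, 30, -5, 1]
Insert 30: shifted 0 elements -> [-6, -3, 30, -5, 1]
Insert -5: shifted 2 elements -> [-6, -5, -3, 30, 1]
Insert 1: shifted 1 elements -> [-6, -5, -3, 1, 30]


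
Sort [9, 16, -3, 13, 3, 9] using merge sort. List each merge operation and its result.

Divide and conquer:
  Merge [16] + [-3] -> [-3, 16]
  Merge [9] + [-3, 16] -> [-3, 9, 16]
  Merge [3] + [9] -> [3, 9]
  Merge [13] + [3, 9] -> [3, 9, 13]
  Merge [-3, 9, 16] + [3, 9, 13] -> [-3, 3, 9, 9, 13, 16]


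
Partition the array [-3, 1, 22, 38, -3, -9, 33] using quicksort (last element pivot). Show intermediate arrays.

Partition 1: pivot=33 at index 5 -> [-3, 1, 22, -3, -9, 33, 38]
Partition 2: pivot=-9 at index 0 -> [-9, 1, 22, -3, -3, 33, 38]
Partition 3: pivot=-3 at index 2 -> [-9, -3, -3, 1, 22, 33, 38]
Partition 4: pivot=22 at index 4 -> [-9, -3, -3, 1, 22, 33, 38]


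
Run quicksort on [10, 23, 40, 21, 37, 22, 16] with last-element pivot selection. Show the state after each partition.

Partition 1: pivot=16 at index 1 -> [10, 16, 40, 21, 37, 22, 23]
Partition 2: pivot=23 at index 4 -> [10, 16, 21, 22, 23, 40, 37]
Partition 3: pivot=22 at index 3 -> [10, 16, 21, 22, 23, 40, 37]
Partition 4: pivot=37 at index 5 -> [10, 16, 21, 22, 23, 37, 40]


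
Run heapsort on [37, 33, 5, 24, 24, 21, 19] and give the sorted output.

Build heap: [37, 33, 21, 24, 24, 5, 19]
Extract 37: [33, 24, 21, 19, 24, 5, 37]
Extract 33: [24, 24, 21, 19, 5, 33, 37]
Extract 24: [24, 19, 21, 5, 24, 33, 37]
Extract 24: [21, 19, 5, 24, 24, 33, 37]
Extract 21: [19, 5, 21, 24, 24, 33, 37]
Extract 19: [5, 19, 21, 24, 24, 33, 37]


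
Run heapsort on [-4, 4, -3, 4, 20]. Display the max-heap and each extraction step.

Build heap: [20, 4, -3, -4, 4]
Extract 20: [4, 4, -3, -4, 20]
Extract 4: [4, -4, -3, 4, 20]
Extract 4: [-3, -4, 4, 4, 20]
Extract -3: [-4, -3, 4, 4, 20]


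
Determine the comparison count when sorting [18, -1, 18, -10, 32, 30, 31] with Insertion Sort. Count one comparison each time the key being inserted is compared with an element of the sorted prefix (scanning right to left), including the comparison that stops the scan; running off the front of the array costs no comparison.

Insert -1: 18 > -1 (shift), reached front = 1 comparison(s) -> [-1, 18, 18, -10, 32, 30, 31]
Insert 18: 18 <= 18 (stop) = 1 comparison(s) -> [-1, 18, 18, -10, 32, 30, 31]
Insert -10: 18 > -10 (shift), 18 > -10 (shift), -1 > -10 (shift), reached front = 3 comparison(s) -> [-10, -1, 18, 18, 32, 30, 31]
Insert 32: 18 <= 32 (stop) = 1 comparison(s) -> [-10, -1, 18, 18, 32, 30, 31]
Insert 30: 32 > 30 (shift), 18 <= 30 (stop) = 2 comparison(s) -> [-10, -1, 18, 18, 30, 32, 31]
Insert 31: 32 > 31 (shift), 30 <= 31 (stop) = 2 comparison(s) -> [-10, -1, 18, 18, 30, 31, 32]
Total comparisons: 1 + 1 + 3 + 1 + 2 + 2 = 10


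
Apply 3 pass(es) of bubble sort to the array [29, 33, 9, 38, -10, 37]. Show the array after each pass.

After pass 1: [29, 9, 33, -10, 37, 38] (3 swaps)
After pass 2: [9, 29, -10, 33, 37, 38] (2 swaps)
After pass 3: [9, -10, 29, 33, 37, 38] (1 swaps)
Total swaps: 6


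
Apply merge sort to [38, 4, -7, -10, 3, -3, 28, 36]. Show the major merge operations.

Divide and conquer:
  Merge [38] + [4] -> [4, 38]
  Merge [-7] + [-10] -> [-10, -7]
  Merge [4, 38] + [-10, -7] -> [-10, -7, 4, 38]
  Merge [3] + [-3] -> [-3, 3]
  Merge [28] + [36] -> [28, 36]
  Merge [-3, 3] + [28, 36] -> [-3, 3, 28, 36]
  Merge [-10, -7, 4, 38] + [-3, 3, 28, 36] -> [-10, -7, -3, 3, 4, 28, 36, 38]


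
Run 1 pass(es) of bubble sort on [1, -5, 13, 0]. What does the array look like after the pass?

After pass 1: [-5, 1, 0, 13] (2 swaps)
Total swaps: 2


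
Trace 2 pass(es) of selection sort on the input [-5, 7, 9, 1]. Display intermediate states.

Pass 1: Select minimum -5 at index 0, swap -> [-5, 7, 9, 1]
Pass 2: Select minimum 1 at index 3, swap -> [-5, 1, 9, 7]


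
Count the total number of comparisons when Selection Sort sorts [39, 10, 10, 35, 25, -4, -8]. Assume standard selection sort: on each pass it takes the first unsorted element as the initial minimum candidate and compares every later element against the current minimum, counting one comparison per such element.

Pass 1: scan indices 1..6 for the minimum = 6 comparison(s); min is -8, place at index 0 -> [-8, 10, 10, 35, 25, -4, 39]
Pass 2: scan indices 2..6 for the minimum = 5 comparison(s); min is -4, place at index 1 -> [-8, -4, 10, 35, 25, 10, 39]
Pass 3: scan indices 3..6 for the minimum = 4 comparison(s); min is 10, place at index 2 -> [-8, -4, 10, 35, 25, 10, 39]
Pass 4: scan indices 4..6 for the minimum = 3 comparison(s); min is 10, place at index 3 -> [-8, -4, 10, 10, 25, 35, 39]
Pass 5: scan indices 5..6 for the minimum = 2 comparison(s); min is 25, place at index 4 -> [-8, -4, 10, 10, 25, 35, 39]
Pass 6: scan indices 6..6 for the minimum = 1 comparison(s); min is 35, place at index 5 -> [-8, -4, 10, 10, 25, 35, 39]
Selection sort always scans the whole unsorted suffix, so the count is (n-1) + (n-2) + ... + 1 = n(n-1)/2 = 7*6/2 = 21 regardless of the input order.
Total comparisons: 6 + 5 + 4 + 3 + 2 + 1 = 21


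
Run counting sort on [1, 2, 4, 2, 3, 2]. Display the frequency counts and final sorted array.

Count array: [0, 1, 3, 1, 1]
(count[i] = number of elements equal to i)
Cumulative count: [0, 1, 4, 5, 6]
Sorted: [1, 2, 2, 2, 3, 4]


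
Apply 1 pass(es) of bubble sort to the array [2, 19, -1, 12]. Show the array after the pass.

After pass 1: [2, -1, 12, 19] (2 swaps)
Total swaps: 2


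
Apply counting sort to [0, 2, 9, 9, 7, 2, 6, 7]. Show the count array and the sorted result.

Count array: [1, 0, 2, 0, 0, 0, 1, 2, 0, 2]
(count[i] = number of elements equal to i)
Cumulative count: [1, 1, 3, 3, 3, 3, 4, 6, 6, 8]
Sorted: [0, 2, 2, 6, 7, 7, 9, 9]


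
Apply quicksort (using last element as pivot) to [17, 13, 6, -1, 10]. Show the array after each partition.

Partition 1: pivot=10 at index 2 -> [6, -1, 10, 13, 17]
Partition 2: pivot=-1 at index 0 -> [-1, 6, 10, 13, 17]
Partition 3: pivot=17 at index 4 -> [-1, 6, 10, 13, 17]


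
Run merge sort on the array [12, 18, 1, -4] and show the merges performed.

Divide and conquer:
  Merge [12] + [18] -> [12, 18]
  Merge [1] + [-4] -> [-4, 1]
  Merge [12, 18] + [-4, 1] -> [-4, 1, 12, 18]


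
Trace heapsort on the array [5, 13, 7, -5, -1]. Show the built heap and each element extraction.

Build heap: [13, 5, 7, -5, -1]
Extract 13: [7, 5, -1, -5, 13]
Extract 7: [5, -5, -1, 7, 13]
Extract 5: [-1, -5, 5, 7, 13]
Extract -1: [-5, -1, 5, 7, 13]


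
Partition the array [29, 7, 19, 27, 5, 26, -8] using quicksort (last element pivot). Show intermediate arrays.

Partition 1: pivot=-8 at index 0 -> [-8, 7, 19, 27, 5, 26, 29]
Partition 2: pivot=29 at index 6 -> [-8, 7, 19, 27, 5, 26, 29]
Partition 3: pivot=26 at index 4 -> [-8, 7, 19, 5, 26, 27, 29]
Partition 4: pivot=5 at index 1 -> [-8, 5, 19, 7, 26, 27, 29]
Partition 5: pivot=7 at index 2 -> [-8, 5, 7, 19, 26, 27, 29]


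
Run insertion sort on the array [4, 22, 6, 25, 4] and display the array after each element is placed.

First element 4 is already 'sorted'
Insert 22: shifted 0 elements -> [4, 22, 6, 25, 4]
Insert 6: shifted 1 elements -> [4, 6, 22, 25, 4]
Insert 25: shifted 0 elements -> [4, 6, 22, 25, 4]
Insert 4: shifted 3 elements -> [4, 4, 6, 22, 25]


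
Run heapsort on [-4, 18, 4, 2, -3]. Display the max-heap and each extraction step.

Build heap: [18, 2, 4, -4, -3]
Extract 18: [4, 2, -3, -4, 18]
Extract 4: [2, -4, -3, 4, 18]
Extract 2: [-3, -4, 2, 4, 18]
Extract -3: [-4, -3, 2, 4, 18]


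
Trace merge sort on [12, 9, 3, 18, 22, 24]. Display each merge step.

Divide and conquer:
  Merge [9] + [3] -> [3, 9]
  Merge [12] + [3, 9] -> [3, 9, 12]
  Merge [22] + [24] -> [22, 24]
  Merge [18] + [22, 24] -> [18, 22, 24]
  Merge [3, 9, 12] + [18, 22, 24] -> [3, 9, 12, 18, 22, 24]


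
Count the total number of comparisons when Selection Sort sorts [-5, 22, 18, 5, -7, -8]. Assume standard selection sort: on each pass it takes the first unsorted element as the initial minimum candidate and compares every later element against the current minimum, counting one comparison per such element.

Pass 1: scan indices 1..5 for the minimum = 5 comparison(s); min is -8, place at index 0 -> [-8, 22, 18, 5, -7, -5]
Pass 2: scan indices 2..5 for the minimum = 4 comparison(s); min is -7, place at index 1 -> [-8, -7, 18, 5, 22, -5]
Pass 3: scan indices 3..5 for the minimum = 3 comparison(s); min is -5, place at index 2 -> [-8, -7, -5, 5, 22, 18]
Pass 4: scan indices 4..5 for the minimum = 2 comparison(s); min is 5, place at index 3 -> [-8, -7, -5, 5, 22, 18]
Pass 5: scan indices 5..5 for the minimum = 1 comparison(s); min is 18, place at index 4 -> [-8, -7, -5, 5, 18, 22]
Selection sort always scans the whole unsorted suffix, so the count is (n-1) + (n-2) + ... + 1 = n(n-1)/2 = 6*5/2 = 15 regardless of the input order.
Total comparisons: 5 + 4 + 3 + 2 + 1 = 15


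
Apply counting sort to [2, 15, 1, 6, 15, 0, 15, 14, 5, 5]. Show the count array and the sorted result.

Count array: [1, 1, 1, 0, 0, 2, 1, 0, 0, 0, 0, 0, 0, 0, 1, 3]
(count[i] = number of elements equal to i)
Cumulative count: [1, 2, 3, 3, 3, 5, 6, 6, 6, 6, 6, 6, 6, 6, 7, 10]
Sorted: [0, 1, 2, 5, 5, 6, 14, 15, 15, 15]


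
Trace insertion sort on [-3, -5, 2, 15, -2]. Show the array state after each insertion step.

First element -3 is already 'sorted'
Insert -5: shifted 1 elements -> [-5, -3, 2, 15, -2]
Insert 2: shifted 0 elements -> [-5, -3, 2, 15, -2]
Insert 15: shifted 0 elements -> [-5, -3, 2, 15, -2]
Insert -2: shifted 2 elements -> [-5, -3, -2, 2, 15]


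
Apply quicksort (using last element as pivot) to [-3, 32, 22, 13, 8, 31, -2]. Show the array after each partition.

Partition 1: pivot=-2 at index 1 -> [-3, -2, 22, 13, 8, 31, 32]
Partition 2: pivot=32 at index 6 -> [-3, -2, 22, 13, 8, 31, 32]
Partition 3: pivot=31 at index 5 -> [-3, -2, 22, 13, 8, 31, 32]
Partition 4: pivot=8 at index 2 -> [-3, -2, 8, 13, 22, 31, 32]
Partition 5: pivot=22 at index 4 -> [-3, -2, 8, 13, 22, 31, 32]


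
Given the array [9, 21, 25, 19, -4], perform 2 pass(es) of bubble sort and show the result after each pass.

After pass 1: [9, 21, 19, -4, 25] (2 swaps)
After pass 2: [9, 19, -4, 21, 25] (2 swaps)
Total swaps: 4


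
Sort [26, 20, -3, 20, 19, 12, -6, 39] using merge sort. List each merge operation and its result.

Divide and conquer:
  Merge [26] + [20] -> [20, 26]
  Merge [-3] + [20] -> [-3, 20]
  Merge [20, 26] + [-3, 20] -> [-3, 20, 20, 26]
  Merge [19] + [12] -> [12, 19]
  Merge [-6] + [39] -> [-6, 39]
  Merge [12, 19] + [-6, 39] -> [-6, 12, 19, 39]
  Merge [-3, 20, 20, 26] + [-6, 12, 19, 39] -> [-6, -3, 12, 19, 20, 20, 26, 39]


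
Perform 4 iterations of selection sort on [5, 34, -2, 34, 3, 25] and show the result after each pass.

Pass 1: Select minimum -2 at index 2, swap -> [-2, 34, 5, 34, 3, 25]
Pass 2: Select minimum 3 at index 4, swap -> [-2, 3, 5, 34, 34, 25]
Pass 3: Select minimum 5 at index 2, swap -> [-2, 3, 5, 34, 34, 25]
Pass 4: Select minimum 25 at index 5, swap -> [-2, 3, 5, 25, 34, 34]


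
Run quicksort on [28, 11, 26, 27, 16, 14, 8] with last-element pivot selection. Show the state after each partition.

Partition 1: pivot=8 at index 0 -> [8, 11, 26, 27, 16, 14, 28]
Partition 2: pivot=28 at index 6 -> [8, 11, 26, 27, 16, 14, 28]
Partition 3: pivot=14 at index 2 -> [8, 11, 14, 27, 16, 26, 28]
Partition 4: pivot=26 at index 4 -> [8, 11, 14, 16, 26, 27, 28]


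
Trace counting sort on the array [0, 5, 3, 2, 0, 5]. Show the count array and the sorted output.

Count array: [2, 0, 1, 1, 0, 2]
(count[i] = number of elements equal to i)
Cumulative count: [2, 2, 3, 4, 4, 6]
Sorted: [0, 0, 2, 3, 5, 5]


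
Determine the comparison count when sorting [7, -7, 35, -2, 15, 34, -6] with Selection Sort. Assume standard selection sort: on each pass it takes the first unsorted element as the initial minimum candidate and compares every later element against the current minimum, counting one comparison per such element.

Pass 1: scan indices 1..6 for the minimum = 6 comparison(s); min is -7, place at index 0 -> [-7, 7, 35, -2, 15, 34, -6]
Pass 2: scan indices 2..6 for the minimum = 5 comparison(s); min is -6, place at index 1 -> [-7, -6, 35, -2, 15, 34, 7]
Pass 3: scan indices 3..6 for the minimum = 4 comparison(s); min is -2, place at index 2 -> [-7, -6, -2, 35, 15, 34, 7]
Pass 4: scan indices 4..6 for the minimum = 3 comparison(s); min is 7, place at index 3 -> [-7, -6, -2, 7, 15, 34, 35]
Pass 5: scan indices 5..6 for the minimum = 2 comparison(s); min is 15, place at index 4 -> [-7, -6, -2, 7, 15, 34, 35]
Pass 6: scan indices 6..6 for the minimum = 1 comparison(s); min is 34, place at index 5 -> [-7, -6, -2, 7, 15, 34, 35]
Selection sort always scans the whole unsorted suffix, so the count is (n-1) + (n-2) + ... + 1 = n(n-1)/2 = 7*6/2 = 21 regardless of the input order.
Total comparisons: 6 + 5 + 4 + 3 + 2 + 1 = 21


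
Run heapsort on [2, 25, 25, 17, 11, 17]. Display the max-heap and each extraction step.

Build heap: [25, 17, 25, 2, 11, 17]
Extract 25: [25, 17, 17, 2, 11, 25]
Extract 25: [17, 11, 17, 2, 25, 25]
Extract 17: [17, 11, 2, 17, 25, 25]
Extract 17: [11, 2, 17, 17, 25, 25]
Extract 11: [2, 11, 17, 17, 25, 25]


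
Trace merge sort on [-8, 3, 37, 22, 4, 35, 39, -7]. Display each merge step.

Divide and conquer:
  Merge [-8] + [3] -> [-8, 3]
  Merge [37] + [22] -> [22, 37]
  Merge [-8, 3] + [22, 37] -> [-8, 3, 22, 37]
  Merge [4] + [35] -> [4, 35]
  Merge [39] + [-7] -> [-7, 39]
  Merge [4, 35] + [-7, 39] -> [-7, 4, 35, 39]
  Merge [-8, 3, 22, 37] + [-7, 4, 35, 39] -> [-8, -7, 3, 4, 22, 35, 37, 39]


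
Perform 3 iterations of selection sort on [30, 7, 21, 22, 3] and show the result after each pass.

Pass 1: Select minimum 3 at index 4, swap -> [3, 7, 21, 22, 30]
Pass 2: Select minimum 7 at index 1, swap -> [3, 7, 21, 22, 30]
Pass 3: Select minimum 21 at index 2, swap -> [3, 7, 21, 22, 30]


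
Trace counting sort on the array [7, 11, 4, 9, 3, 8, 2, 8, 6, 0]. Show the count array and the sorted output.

Count array: [1, 0, 1, 1, 1, 0, 1, 1, 2, 1, 0, 1]
(count[i] = number of elements equal to i)
Cumulative count: [1, 1, 2, 3, 4, 4, 5, 6, 8, 9, 9, 10]
Sorted: [0, 2, 3, 4, 6, 7, 8, 8, 9, 11]


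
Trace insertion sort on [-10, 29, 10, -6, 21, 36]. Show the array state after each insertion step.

First element -10 is already 'sorted'
Insert 29: shifted 0 elements -> [-10, 29, 10, -6, 21, 36]
Insert 10: shifted 1 elements -> [-10, 10, 29, -6, 21, 36]
Insert -6: shifted 2 elements -> [-10, -6, 10, 29, 21, 36]
Insert 21: shifted 1 elements -> [-10, -6, 10, 21, 29, 36]
Insert 36: shifted 0 elements -> [-10, -6, 10, 21, 29, 36]


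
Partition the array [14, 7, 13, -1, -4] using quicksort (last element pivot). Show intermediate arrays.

Partition 1: pivot=-4 at index 0 -> [-4, 7, 13, -1, 14]
Partition 2: pivot=14 at index 4 -> [-4, 7, 13, -1, 14]
Partition 3: pivot=-1 at index 1 -> [-4, -1, 13, 7, 14]
Partition 4: pivot=7 at index 2 -> [-4, -1, 7, 13, 14]


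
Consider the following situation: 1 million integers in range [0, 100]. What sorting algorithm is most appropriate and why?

Best choice: Counting sort
Reason: O(n + k) where k=100 is small; linear time beats O(n log n)


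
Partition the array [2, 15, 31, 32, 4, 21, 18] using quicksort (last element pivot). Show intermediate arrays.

Partition 1: pivot=18 at index 3 -> [2, 15, 4, 18, 31, 21, 32]
Partition 2: pivot=4 at index 1 -> [2, 4, 15, 18, 31, 21, 32]
Partition 3: pivot=32 at index 6 -> [2, 4, 15, 18, 31, 21, 32]
Partition 4: pivot=21 at index 4 -> [2, 4, 15, 18, 21, 31, 32]


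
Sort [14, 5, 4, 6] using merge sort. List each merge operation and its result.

Divide and conquer:
  Merge [14] + [5] -> [5, 14]
  Merge [4] + [6] -> [4, 6]
  Merge [5, 14] + [4, 6] -> [4, 5, 6, 14]


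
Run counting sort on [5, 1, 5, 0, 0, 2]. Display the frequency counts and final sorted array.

Count array: [2, 1, 1, 0, 0, 2]
(count[i] = number of elements equal to i)
Cumulative count: [2, 3, 4, 4, 4, 6]
Sorted: [0, 0, 1, 2, 5, 5]


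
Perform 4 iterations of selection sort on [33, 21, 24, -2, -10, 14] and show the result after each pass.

Pass 1: Select minimum -10 at index 4, swap -> [-10, 21, 24, -2, 33, 14]
Pass 2: Select minimum -2 at index 3, swap -> [-10, -2, 24, 21, 33, 14]
Pass 3: Select minimum 14 at index 5, swap -> [-10, -2, 14, 21, 33, 24]
Pass 4: Select minimum 21 at index 3, swap -> [-10, -2, 14, 21, 33, 24]


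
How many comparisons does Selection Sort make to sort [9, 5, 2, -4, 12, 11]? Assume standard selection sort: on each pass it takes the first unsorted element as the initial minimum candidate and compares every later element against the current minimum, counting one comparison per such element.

Pass 1: scan indices 1..5 for the minimum = 5 comparison(s); min is -4, place at index 0 -> [-4, 5, 2, 9, 12, 11]
Pass 2: scan indices 2..5 for the minimum = 4 comparison(s); min is 2, place at index 1 -> [-4, 2, 5, 9, 12, 11]
Pass 3: scan indices 3..5 for the minimum = 3 comparison(s); min is 5, place at index 2 -> [-4, 2, 5, 9, 12, 11]
Pass 4: scan indices 4..5 for the minimum = 2 comparison(s); min is 9, place at index 3 -> [-4, 2, 5, 9, 12, 11]
Pass 5: scan indices 5..5 for the minimum = 1 comparison(s); min is 11, place at index 4 -> [-4, 2, 5, 9, 11, 12]
Selection sort always scans the whole unsorted suffix, so the count is (n-1) + (n-2) + ... + 1 = n(n-1)/2 = 6*5/2 = 15 regardless of the input order.
Total comparisons: 5 + 4 + 3 + 2 + 1 = 15


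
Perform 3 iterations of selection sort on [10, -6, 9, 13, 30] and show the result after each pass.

Pass 1: Select minimum -6 at index 1, swap -> [-6, 10, 9, 13, 30]
Pass 2: Select minimum 9 at index 2, swap -> [-6, 9, 10, 13, 30]
Pass 3: Select minimum 10 at index 2, swap -> [-6, 9, 10, 13, 30]


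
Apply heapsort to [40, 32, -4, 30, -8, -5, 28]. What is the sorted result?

Build heap: [40, 32, 28, 30, -8, -5, -4]
Extract 40: [32, 30, 28, -4, -8, -5, 40]
Extract 32: [30, -4, 28, -5, -8, 32, 40]
Extract 30: [28, -4, -8, -5, 30, 32, 40]
Extract 28: [-4, -5, -8, 28, 30, 32, 40]
Extract -4: [-5, -8, -4, 28, 30, 32, 40]
Extract -5: [-8, -5, -4, 28, 30, 32, 40]


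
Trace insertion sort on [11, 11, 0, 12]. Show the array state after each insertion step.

First element 11 is already 'sorted'
Insert 11: shifted 0 elements -> [11, 11, 0, 12]
Insert 0: shifted 2 elements -> [0, 11, 11, 12]
Insert 12: shifted 0 elements -> [0, 11, 11, 12]


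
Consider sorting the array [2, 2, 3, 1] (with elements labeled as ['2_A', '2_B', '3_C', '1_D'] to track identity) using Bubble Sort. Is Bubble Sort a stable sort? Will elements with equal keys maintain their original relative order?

Trace Bubble Sort on the labeled array (the key is the number; the letter only tracks identity):
  After pass 1: [2_A, 2_B, 1_D, 3_C]
  After pass 2: [2_A, 1_D, 2_B, 3_C]
  After pass 3: [1_D, 2_A, 2_B, 3_C]
Final order: [1_D, 2_A, 2_B, 3_C]
Equal keys:
  value 2: originally 2_A, 2_B; after sorting 2_A, 2_B -> order preserved
All equal keys kept their original relative order. Bubble Sort is stable: it only swaps adjacent elements when the left one is strictly greater, so equal keys never move past each other.
Answer: Stable


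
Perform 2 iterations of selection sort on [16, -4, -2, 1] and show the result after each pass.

Pass 1: Select minimum -4 at index 1, swap -> [-4, 16, -2, 1]
Pass 2: Select minimum -2 at index 2, swap -> [-4, -2, 16, 1]


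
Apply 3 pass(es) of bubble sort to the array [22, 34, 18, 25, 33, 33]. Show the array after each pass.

After pass 1: [22, 18, 25, 33, 33, 34] (4 swaps)
After pass 2: [18, 22, 25, 33, 33, 34] (1 swaps)
After pass 3: [18, 22, 25, 33, 33, 34] (0 swaps)
Total swaps: 5


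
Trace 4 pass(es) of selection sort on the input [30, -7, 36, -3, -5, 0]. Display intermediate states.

Pass 1: Select minimum -7 at index 1, swap -> [-7, 30, 36, -3, -5, 0]
Pass 2: Select minimum -5 at index 4, swap -> [-7, -5, 36, -3, 30, 0]
Pass 3: Select minimum -3 at index 3, swap -> [-7, -5, -3, 36, 30, 0]
Pass 4: Select minimum 0 at index 5, swap -> [-7, -5, -3, 0, 30, 36]


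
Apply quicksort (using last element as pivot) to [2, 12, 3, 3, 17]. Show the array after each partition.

Partition 1: pivot=17 at index 4 -> [2, 12, 3, 3, 17]
Partition 2: pivot=3 at index 2 -> [2, 3, 3, 12, 17]
Partition 3: pivot=3 at index 1 -> [2, 3, 3, 12, 17]


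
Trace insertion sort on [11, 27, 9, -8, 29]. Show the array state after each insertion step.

First element 11 is already 'sorted'
Insert 27: shifted 0 elements -> [11, 27, 9, -8, 29]
Insert 9: shifted 2 elements -> [9, 11, 27, -8, 29]
Insert -8: shifted 3 elements -> [-8, 9, 11, 27, 29]
Insert 29: shifted 0 elements -> [-8, 9, 11, 27, 29]


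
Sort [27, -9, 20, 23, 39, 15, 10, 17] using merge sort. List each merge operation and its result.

Divide and conquer:
  Merge [27] + [-9] -> [-9, 27]
  Merge [20] + [23] -> [20, 23]
  Merge [-9, 27] + [20, 23] -> [-9, 20, 23, 27]
  Merge [39] + [15] -> [15, 39]
  Merge [10] + [17] -> [10, 17]
  Merge [15, 39] + [10, 17] -> [10, 15, 17, 39]
  Merge [-9, 20, 23, 27] + [10, 15, 17, 39] -> [-9, 10, 15, 17, 20, 23, 27, 39]


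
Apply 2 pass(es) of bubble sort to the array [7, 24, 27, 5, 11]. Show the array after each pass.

After pass 1: [7, 24, 5, 11, 27] (2 swaps)
After pass 2: [7, 5, 11, 24, 27] (2 swaps)
Total swaps: 4


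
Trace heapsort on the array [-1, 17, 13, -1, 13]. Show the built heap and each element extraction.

Build heap: [17, 13, 13, -1, -1]
Extract 17: [13, -1, 13, -1, 17]
Extract 13: [13, -1, -1, 13, 17]
Extract 13: [-1, -1, 13, 13, 17]
Extract -1: [-1, -1, 13, 13, 17]


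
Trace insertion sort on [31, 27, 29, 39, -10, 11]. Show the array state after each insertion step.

First element 31 is already 'sorted'
Insert 27: shifted 1 elements -> [27, 31, 29, 39, -10, 11]
Insert 29: shifted 1 elements -> [27, 29, 31, 39, -10, 11]
Insert 39: shifted 0 elements -> [27, 29, 31, 39, -10, 11]
Insert -10: shifted 4 elements -> [-10, 27, 29, 31, 39, 11]
Insert 11: shifted 4 elements -> [-10, 11, 27, 29, 31, 39]


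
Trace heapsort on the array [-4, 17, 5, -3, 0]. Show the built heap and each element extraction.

Build heap: [17, 0, 5, -3, -4]
Extract 17: [5, 0, -4, -3, 17]
Extract 5: [0, -3, -4, 5, 17]
Extract 0: [-3, -4, 0, 5, 17]
Extract -3: [-4, -3, 0, 5, 17]


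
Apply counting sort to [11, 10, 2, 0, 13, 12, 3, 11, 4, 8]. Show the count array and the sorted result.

Count array: [1, 0, 1, 1, 1, 0, 0, 0, 1, 0, 1, 2, 1, 1]
(count[i] = number of elements equal to i)
Cumulative count: [1, 1, 2, 3, 4, 4, 4, 4, 5, 5, 6, 8, 9, 10]
Sorted: [0, 2, 3, 4, 8, 10, 11, 11, 12, 13]


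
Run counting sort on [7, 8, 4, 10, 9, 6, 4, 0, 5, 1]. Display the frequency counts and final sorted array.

Count array: [1, 1, 0, 0, 2, 1, 1, 1, 1, 1, 1]
(count[i] = number of elements equal to i)
Cumulative count: [1, 2, 2, 2, 4, 5, 6, 7, 8, 9, 10]
Sorted: [0, 1, 4, 4, 5, 6, 7, 8, 9, 10]


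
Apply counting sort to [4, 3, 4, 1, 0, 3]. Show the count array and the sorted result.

Count array: [1, 1, 0, 2, 2]
(count[i] = number of elements equal to i)
Cumulative count: [1, 2, 2, 4, 6]
Sorted: [0, 1, 3, 3, 4, 4]


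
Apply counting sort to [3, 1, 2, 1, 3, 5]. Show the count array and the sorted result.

Count array: [0, 2, 1, 2, 0, 1]
(count[i] = number of elements equal to i)
Cumulative count: [0, 2, 3, 5, 5, 6]
Sorted: [1, 1, 2, 3, 3, 5]


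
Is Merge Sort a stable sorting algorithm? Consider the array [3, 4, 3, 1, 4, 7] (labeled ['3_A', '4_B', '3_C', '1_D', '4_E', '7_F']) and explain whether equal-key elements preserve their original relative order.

Trace Merge Sort on the labeled array (the key is the number; the letter only tracks identity):
  Merge [4_B] + [3_C] -> [3_C, 4_B]
  Merge [3_A] + [3_C, 4_B] -> [3_A, 3_C, 4_B]
  Merge [4_E] + [7_F] -> [4_E, 7_F]
  Merge [1_D] + [4_E, 7_F] -> [1_D, 4_E, 7_F]
  Merge [3_A, 3_C, 4_B] + [1_D, 4_E, 7_F] -> [1_D, 3_A, 3_C, 4_B, 4_E, 7_F]
Final order: [1_D, 3_A, 3_C, 4_B, 4_E, 7_F]
Equal keys:
  value 3: originally 3_A, 3_C; after sorting 3_A, 3_C -> order preserved
  value 4: originally 4_B, 4_E; after sorting 4_B, 4_E -> order preserved
All equal keys kept their original relative order. Merge Sort is stable: when the heads of the two halves are equal the merge takes from the left half first.
Answer: Stable


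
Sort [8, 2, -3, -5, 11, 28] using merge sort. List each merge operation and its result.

Divide and conquer:
  Merge [2] + [-3] -> [-3, 2]
  Merge [8] + [-3, 2] -> [-3, 2, 8]
  Merge [11] + [28] -> [11, 28]
  Merge [-5] + [11, 28] -> [-5, 11, 28]
  Merge [-3, 2, 8] + [-5, 11, 28] -> [-5, -3, 2, 8, 11, 28]


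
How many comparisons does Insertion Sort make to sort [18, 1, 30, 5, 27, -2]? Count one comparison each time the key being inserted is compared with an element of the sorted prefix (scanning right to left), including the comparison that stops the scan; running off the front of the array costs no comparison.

Insert 1: 18 > 1 (shift), reached front = 1 comparison(s) -> [1, 18, 30, 5, 27, -2]
Insert 30: 18 <= 30 (stop) = 1 comparison(s) -> [1, 18, 30, 5, 27, -2]
Insert 5: 30 > 5 (shift), 18 > 5 (shift), 1 <= 5 (stop) = 3 comparison(s) -> [1, 5, 18, 30, 27, -2]
Insert 27: 30 > 27 (shift), 18 <= 27 (stop) = 2 comparison(s) -> [1, 5, 18, 27, 30, -2]
Insert -2: 30 > -2 (shift), 27 > -2 (shift), 18 > -2 (shift), 5 > -2 (shift), 1 > -2 (shift), reached front = 5 comparison(s) -> [-2, 1, 5, 18, 27, 30]
Total comparisons: 1 + 1 + 3 + 2 + 5 = 12


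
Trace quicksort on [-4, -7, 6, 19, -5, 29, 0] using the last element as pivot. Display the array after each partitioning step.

Partition 1: pivot=0 at index 3 -> [-4, -7, -5, 0, 6, 29, 19]
Partition 2: pivot=-5 at index 1 -> [-7, -5, -4, 0, 6, 29, 19]
Partition 3: pivot=19 at index 5 -> [-7, -5, -4, 0, 6, 19, 29]


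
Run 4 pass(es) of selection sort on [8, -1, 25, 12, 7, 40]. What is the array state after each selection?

Pass 1: Select minimum -1 at index 1, swap -> [-1, 8, 25, 12, 7, 40]
Pass 2: Select minimum 7 at index 4, swap -> [-1, 7, 25, 12, 8, 40]
Pass 3: Select minimum 8 at index 4, swap -> [-1, 7, 8, 12, 25, 40]
Pass 4: Select minimum 12 at index 3, swap -> [-1, 7, 8, 12, 25, 40]


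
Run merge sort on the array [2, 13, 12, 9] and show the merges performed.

Divide and conquer:
  Merge [2] + [13] -> [2, 13]
  Merge [12] + [9] -> [9, 12]
  Merge [2, 13] + [9, 12] -> [2, 9, 12, 13]


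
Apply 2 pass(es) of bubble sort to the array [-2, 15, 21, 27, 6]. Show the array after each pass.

After pass 1: [-2, 15, 21, 6, 27] (1 swaps)
After pass 2: [-2, 15, 6, 21, 27] (1 swaps)
Total swaps: 2


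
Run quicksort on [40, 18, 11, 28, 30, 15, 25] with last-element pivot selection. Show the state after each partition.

Partition 1: pivot=25 at index 3 -> [18, 11, 15, 25, 30, 40, 28]
Partition 2: pivot=15 at index 1 -> [11, 15, 18, 25, 30, 40, 28]
Partition 3: pivot=28 at index 4 -> [11, 15, 18, 25, 28, 40, 30]
Partition 4: pivot=30 at index 5 -> [11, 15, 18, 25, 28, 30, 40]


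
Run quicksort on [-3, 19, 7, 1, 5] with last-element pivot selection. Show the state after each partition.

Partition 1: pivot=5 at index 2 -> [-3, 1, 5, 19, 7]
Partition 2: pivot=1 at index 1 -> [-3, 1, 5, 19, 7]
Partition 3: pivot=7 at index 3 -> [-3, 1, 5, 7, 19]


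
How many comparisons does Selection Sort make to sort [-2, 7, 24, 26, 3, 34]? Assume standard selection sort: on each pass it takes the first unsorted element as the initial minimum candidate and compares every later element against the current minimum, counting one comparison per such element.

Pass 1: scan indices 1..5 for the minimum = 5 comparison(s); min is -2, place at index 0 -> [-2, 7, 24, 26, 3, 34]
Pass 2: scan indices 2..5 for the minimum = 4 comparison(s); min is 3, place at index 1 -> [-2, 3, 24, 26, 7, 34]
Pass 3: scan indices 3..5 for the minimum = 3 comparison(s); min is 7, place at index 2 -> [-2, 3, 7, 26, 24, 34]
Pass 4: scan indices 4..5 for the minimum = 2 comparison(s); min is 24, place at index 3 -> [-2, 3, 7, 24, 26, 34]
Pass 5: scan indices 5..5 for the minimum = 1 comparison(s); min is 26, place at index 4 -> [-2, 3, 7, 24, 26, 34]
Selection sort always scans the whole unsorted suffix, so the count is (n-1) + (n-2) + ... + 1 = n(n-1)/2 = 6*5/2 = 15 regardless of the input order.
Total comparisons: 5 + 4 + 3 + 2 + 1 = 15


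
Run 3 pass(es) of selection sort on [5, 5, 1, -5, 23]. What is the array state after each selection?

Pass 1: Select minimum -5 at index 3, swap -> [-5, 5, 1, 5, 23]
Pass 2: Select minimum 1 at index 2, swap -> [-5, 1, 5, 5, 23]
Pass 3: Select minimum 5 at index 2, swap -> [-5, 1, 5, 5, 23]


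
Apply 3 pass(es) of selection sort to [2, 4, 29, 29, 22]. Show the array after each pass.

Pass 1: Select minimum 2 at index 0, swap -> [2, 4, 29, 29, 22]
Pass 2: Select minimum 4 at index 1, swap -> [2, 4, 29, 29, 22]
Pass 3: Select minimum 22 at index 4, swap -> [2, 4, 22, 29, 29]


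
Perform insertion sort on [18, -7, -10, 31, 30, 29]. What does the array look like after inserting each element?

First element 18 is already 'sorted'
Insert -7: shifted 1 elements -> [-7, 18, -10, 31, 30, 29]
Insert -10: shifted 2 elements -> [-10, -7, 18, 31, 30, 29]
Insert 31: shifted 0 elements -> [-10, -7, 18, 31, 30, 29]
Insert 30: shifted 1 elements -> [-10, -7, 18, 30, 31, 29]
Insert 29: shifted 2 elements -> [-10, -7, 18, 29, 30, 31]


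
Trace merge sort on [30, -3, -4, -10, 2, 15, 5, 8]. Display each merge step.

Divide and conquer:
  Merge [30] + [-3] -> [-3, 30]
  Merge [-4] + [-10] -> [-10, -4]
  Merge [-3, 30] + [-10, -4] -> [-10, -4, -3, 30]
  Merge [2] + [15] -> [2, 15]
  Merge [5] + [8] -> [5, 8]
  Merge [2, 15] + [5, 8] -> [2, 5, 8, 15]
  Merge [-10, -4, -3, 30] + [2, 5, 8, 15] -> [-10, -4, -3, 2, 5, 8, 15, 30]


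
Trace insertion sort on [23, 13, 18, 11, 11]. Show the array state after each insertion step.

First element 23 is already 'sorted'
Insert 13: shifted 1 elements -> [13, 23, 18, 11, 11]
Insert 18: shifted 1 elements -> [13, 18, 23, 11, 11]
Insert 11: shifted 3 elements -> [11, 13, 18, 23, 11]
Insert 11: shifted 3 elements -> [11, 11, 13, 18, 23]


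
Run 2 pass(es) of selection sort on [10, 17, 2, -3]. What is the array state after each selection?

Pass 1: Select minimum -3 at index 3, swap -> [-3, 17, 2, 10]
Pass 2: Select minimum 2 at index 2, swap -> [-3, 2, 17, 10]


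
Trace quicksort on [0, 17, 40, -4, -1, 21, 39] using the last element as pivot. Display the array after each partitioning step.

Partition 1: pivot=39 at index 5 -> [0, 17, -4, -1, 21, 39, 40]
Partition 2: pivot=21 at index 4 -> [0, 17, -4, -1, 21, 39, 40]
Partition 3: pivot=-1 at index 1 -> [-4, -1, 0, 17, 21, 39, 40]
Partition 4: pivot=17 at index 3 -> [-4, -1, 0, 17, 21, 39, 40]


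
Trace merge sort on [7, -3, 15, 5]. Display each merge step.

Divide and conquer:
  Merge [7] + [-3] -> [-3, 7]
  Merge [15] + [5] -> [5, 15]
  Merge [-3, 7] + [5, 15] -> [-3, 5, 7, 15]


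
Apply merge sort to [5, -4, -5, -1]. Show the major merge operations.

Divide and conquer:
  Merge [5] + [-4] -> [-4, 5]
  Merge [-5] + [-1] -> [-5, -1]
  Merge [-4, 5] + [-5, -1] -> [-5, -4, -1, 5]


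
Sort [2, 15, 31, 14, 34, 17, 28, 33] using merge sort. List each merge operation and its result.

Divide and conquer:
  Merge [2] + [15] -> [2, 15]
  Merge [31] + [14] -> [14, 31]
  Merge [2, 15] + [14, 31] -> [2, 14, 15, 31]
  Merge [34] + [17] -> [17, 34]
  Merge [28] + [33] -> [28, 33]
  Merge [17, 34] + [28, 33] -> [17, 28, 33, 34]
  Merge [2, 14, 15, 31] + [17, 28, 33, 34] -> [2, 14, 15, 17, 28, 31, 33, 34]


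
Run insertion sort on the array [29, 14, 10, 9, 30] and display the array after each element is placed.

First element 29 is already 'sorted'
Insert 14: shifted 1 elements -> [14, 29, 10, 9, 30]
Insert 10: shifted 2 elements -> [10, 14, 29, 9, 30]
Insert 9: shifted 3 elements -> [9, 10, 14, 29, 30]
Insert 30: shifted 0 elements -> [9, 10, 14, 29, 30]


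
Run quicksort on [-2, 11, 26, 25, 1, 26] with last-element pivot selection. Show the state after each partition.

Partition 1: pivot=26 at index 5 -> [-2, 11, 26, 25, 1, 26]
Partition 2: pivot=1 at index 1 -> [-2, 1, 26, 25, 11, 26]
Partition 3: pivot=11 at index 2 -> [-2, 1, 11, 25, 26, 26]
Partition 4: pivot=26 at index 4 -> [-2, 1, 11, 25, 26, 26]


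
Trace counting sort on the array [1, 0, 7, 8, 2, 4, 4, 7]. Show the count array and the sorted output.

Count array: [1, 1, 1, 0, 2, 0, 0, 2, 1]
(count[i] = number of elements equal to i)
Cumulative count: [1, 2, 3, 3, 5, 5, 5, 7, 8]
Sorted: [0, 1, 2, 4, 4, 7, 7, 8]


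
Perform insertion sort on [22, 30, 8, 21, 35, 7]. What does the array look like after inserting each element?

First element 22 is already 'sorted'
Insert 30: shifted 0 elements -> [22, 30, 8, 21, 35, 7]
Insert 8: shifted 2 elements -> [8, 22, 30, 21, 35, 7]
Insert 21: shifted 2 elements -> [8, 21, 22, 30, 35, 7]
Insert 35: shifted 0 elements -> [8, 21, 22, 30, 35, 7]
Insert 7: shifted 5 elements -> [7, 8, 21, 22, 30, 35]


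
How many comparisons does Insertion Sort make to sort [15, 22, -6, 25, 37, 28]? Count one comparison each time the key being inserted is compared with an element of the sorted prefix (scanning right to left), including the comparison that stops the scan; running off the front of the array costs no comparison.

Insert 22: 15 <= 22 (stop) = 1 comparison(s) -> [15, 22, -6, 25, 37, 28]
Insert -6: 22 > -6 (shift), 15 > -6 (shift), reached front = 2 comparison(s) -> [-6, 15, 22, 25, 37, 28]
Insert 25: 22 <= 25 (stop) = 1 comparison(s) -> [-6, 15, 22, 25, 37, 28]
Insert 37: 25 <= 37 (stop) = 1 comparison(s) -> [-6, 15, 22, 25, 37, 28]
Insert 28: 37 > 28 (shift), 25 <= 28 (stop) = 2 comparison(s) -> [-6, 15, 22, 25, 28, 37]
Total comparisons: 1 + 2 + 1 + 1 + 2 = 7


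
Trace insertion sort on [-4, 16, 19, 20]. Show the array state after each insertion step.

First element -4 is already 'sorted'
Insert 16: shifted 0 elements -> [-4, 16, 19, 20]
Insert 19: shifted 0 elements -> [-4, 16, 19, 20]
Insert 20: shifted 0 elements -> [-4, 16, 19, 20]


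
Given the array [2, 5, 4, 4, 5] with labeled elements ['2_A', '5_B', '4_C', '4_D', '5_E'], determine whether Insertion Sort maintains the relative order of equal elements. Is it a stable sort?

Trace Insertion Sort on the labeled array (the key is the number; the letter only tracks identity):
  Insert 5_B at index 1: [2_A, 5_B, 4_C, 4_D, 5_E]
  Insert 4_C at index 1: [2_A, 4_C, 5_B, 4_D, 5_E]
  Insert 4_D at index 2: [2_A, 4_C, 4_D, 5_B, 5_E]
  Insert 5_E at index 4: [2_A, 4_C, 4_D, 5_B, 5_E]
Final order: [2_A, 4_C, 4_D, 5_B, 5_E]
Equal keys:
  value 4: originally 4_C, 4_D; after sorting 4_C, 4_D -> order preserved
  value 5: originally 5_B, 5_E; after sorting 5_B, 5_E -> order preserved
All equal keys kept their original relative order. Insertion Sort is stable: elements are shifted only while they are strictly greater than the key, so a key is inserted after any equal elements already placed.
Answer: Stable
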